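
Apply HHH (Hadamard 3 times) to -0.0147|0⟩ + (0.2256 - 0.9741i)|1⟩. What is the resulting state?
(0.1491 - 0.6888i)|0⟩ + (-0.1699 + 0.6888i)|1⟩

H² = I, so H^3 = H: a single Hadamard. With (a, b) = (-0.0147, (0.2256 - 0.9741i)), H gives ((a + b)/√2, (a − b)/√2) = ((0.1491 - 0.6888i), (-0.1699 + 0.6888i)).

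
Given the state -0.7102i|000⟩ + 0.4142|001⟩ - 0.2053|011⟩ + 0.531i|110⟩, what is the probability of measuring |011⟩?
0.04215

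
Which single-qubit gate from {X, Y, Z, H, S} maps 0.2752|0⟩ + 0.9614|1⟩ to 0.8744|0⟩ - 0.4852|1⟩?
H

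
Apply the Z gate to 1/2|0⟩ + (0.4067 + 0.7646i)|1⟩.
1/2|0⟩ + (-0.4067 - 0.7646i)|1⟩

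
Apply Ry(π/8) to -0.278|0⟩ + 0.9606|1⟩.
-0.4601|0⟩ + 0.8879|1⟩

Ry(π/8) = [[cos(θ/2), −sin(θ/2)], [sin(θ/2), cos(θ/2)]]; θ = π/8, cos(θ/2) ≈ 0.980785, sin(θ/2) ≈ 0.19509.
With a = amp(|0⟩) = -0.278 and b = amp(|1⟩) = 0.9606:
new amp(|0⟩) = (0.980785)·a + (-0.19509)·b = -0.4601
new amp(|1⟩) = (0.19509)·a + (0.980785)·b = 0.8879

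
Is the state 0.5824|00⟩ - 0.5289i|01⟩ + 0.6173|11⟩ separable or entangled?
Entangled

Writing the state as a|00⟩ + b|01⟩ + c|10⟩ + d|11⟩, it is a product state iff ad − bc = 0.
Here (a, b, c, d) = (0.5824, -0.5289i, 0, 0.6173): ad − bc = (0.5824)(0.6173) − (-0.5289i)(0) = 0.3595 ≠ 0, so the state is entangled.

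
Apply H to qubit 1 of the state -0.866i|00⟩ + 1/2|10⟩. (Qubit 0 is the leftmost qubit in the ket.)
-0.6124i|00⟩ - 0.6124i|01⟩ + 1/√8|10⟩ + 1/√8|11⟩

H on qubit 1 mixes each pair of kets that differ only in qubit 1: amplitudes (a, b) of (|…0…⟩, |…1…⟩) become ((a + b)/√2, (a − b)/√2). Kets absent from the input have amplitude 0.
(|00⟩, |01⟩): (a, b) = (-0.866i, 0) → (-0.6124i, -0.6124i)
(|10⟩, |11⟩): (a, b) = (1/2, 0) → (1/√8, 1/√8)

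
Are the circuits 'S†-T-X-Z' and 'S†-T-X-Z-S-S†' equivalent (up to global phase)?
Yes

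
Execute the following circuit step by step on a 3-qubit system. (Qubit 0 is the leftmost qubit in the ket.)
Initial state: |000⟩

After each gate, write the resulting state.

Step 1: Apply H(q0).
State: 1/√2|000⟩ + 1/√2|100⟩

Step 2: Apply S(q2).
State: 1/√2|000⟩ + 1/√2|100⟩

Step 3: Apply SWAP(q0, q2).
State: 1/√2|000⟩ + 1/√2|001⟩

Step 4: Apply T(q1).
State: 1/√2|000⟩ + 1/√2|001⟩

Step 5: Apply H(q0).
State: 1/2|000⟩ + 1/2|001⟩ + 1/2|100⟩ + 1/2|101⟩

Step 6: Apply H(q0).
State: 1/√2|000⟩ + 1/√2|001⟩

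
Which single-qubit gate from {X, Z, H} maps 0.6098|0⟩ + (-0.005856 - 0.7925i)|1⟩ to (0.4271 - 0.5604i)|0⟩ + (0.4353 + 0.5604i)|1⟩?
H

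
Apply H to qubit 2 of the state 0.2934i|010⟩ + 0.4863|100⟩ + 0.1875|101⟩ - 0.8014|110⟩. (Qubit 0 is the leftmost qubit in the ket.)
0.2075i|010⟩ + 0.2075i|011⟩ + 0.4764|100⟩ + 0.2113|101⟩ - 0.5667|110⟩ - 0.5667|111⟩

H on qubit 2 mixes each pair of kets that differ only in qubit 2: amplitudes (a, b) of (|…0…⟩, |…1…⟩) become ((a + b)/√2, (a − b)/√2). Kets absent from the input have amplitude 0.
(|010⟩, |011⟩): (a, b) = (0.2934i, 0) → (0.2075i, 0.2075i)
(|100⟩, |101⟩): (a, b) = (0.4863, 0.1875) → (0.4764, 0.2113)
(|110⟩, |111⟩): (a, b) = (-0.8014, 0) → (-0.5667, -0.5667)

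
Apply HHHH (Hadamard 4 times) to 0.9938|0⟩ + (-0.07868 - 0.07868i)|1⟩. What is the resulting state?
0.9938|0⟩ + (-0.07868 - 0.07868i)|1⟩

H² = I, so an even number of Hadamards cancels: H^4 = I and the state is unchanged.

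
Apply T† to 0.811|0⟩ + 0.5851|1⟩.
0.811|0⟩ + (0.4137 - 0.4137i)|1⟩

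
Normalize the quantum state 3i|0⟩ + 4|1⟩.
0.6i|0⟩ + 0.8|1⟩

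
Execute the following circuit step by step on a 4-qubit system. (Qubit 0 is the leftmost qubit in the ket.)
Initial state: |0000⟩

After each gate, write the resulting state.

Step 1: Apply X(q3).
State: |0001⟩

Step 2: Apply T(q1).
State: |0001⟩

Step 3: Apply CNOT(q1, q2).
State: |0001⟩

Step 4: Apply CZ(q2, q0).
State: |0001⟩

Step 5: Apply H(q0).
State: 1/√2|0001⟩ + 1/√2|1001⟩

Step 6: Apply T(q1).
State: 1/√2|0001⟩ + 1/√2|1001⟩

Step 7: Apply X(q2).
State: 1/√2|0011⟩ + 1/√2|1011⟩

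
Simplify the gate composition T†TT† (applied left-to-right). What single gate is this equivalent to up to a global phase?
T†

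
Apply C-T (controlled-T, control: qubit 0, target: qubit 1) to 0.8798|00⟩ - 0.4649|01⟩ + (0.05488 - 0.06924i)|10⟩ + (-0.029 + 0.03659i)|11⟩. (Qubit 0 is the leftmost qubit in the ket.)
0.8798|00⟩ - 0.4649|01⟩ + (0.05488 - 0.06924i)|10⟩ + (-0.04638 + 0.005367i)|11⟩

C-T leaves the control-|0⟩ kets |00⟩, |01⟩ unchanged and applies T to qubit 1 on the control-|1⟩ pair (|10⟩, |11⟩).
T = [[1, 0], [0, (1/√2 + (1/√2)i)]].
With a = amp(|10⟩) = (0.05488 - 0.06924i) and b = amp(|11⟩) = (-0.029 + 0.03659i):
new amp(|10⟩) = (1)·a = (0.05488 - 0.06924i)
new amp(|11⟩) = (1/√2 + (1/√2)i)·b = (-0.04638 + 0.005367i)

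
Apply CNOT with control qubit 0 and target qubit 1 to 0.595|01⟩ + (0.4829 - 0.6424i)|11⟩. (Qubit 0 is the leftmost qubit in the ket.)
0.595|01⟩ + (0.4829 - 0.6424i)|10⟩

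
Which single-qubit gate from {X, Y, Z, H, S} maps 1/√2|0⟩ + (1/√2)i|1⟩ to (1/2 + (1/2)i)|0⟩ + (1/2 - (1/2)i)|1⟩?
H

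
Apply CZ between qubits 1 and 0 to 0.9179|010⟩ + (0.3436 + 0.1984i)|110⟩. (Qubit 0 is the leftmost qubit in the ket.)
0.9179|010⟩ + (-0.3436 - 0.1984i)|110⟩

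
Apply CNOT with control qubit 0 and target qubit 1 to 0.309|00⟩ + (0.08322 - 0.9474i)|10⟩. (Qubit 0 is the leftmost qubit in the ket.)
0.309|00⟩ + (0.08322 - 0.9474i)|11⟩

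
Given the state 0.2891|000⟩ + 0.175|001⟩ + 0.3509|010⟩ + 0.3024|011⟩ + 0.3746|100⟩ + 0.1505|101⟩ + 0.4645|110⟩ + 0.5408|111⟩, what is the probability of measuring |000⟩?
0.08358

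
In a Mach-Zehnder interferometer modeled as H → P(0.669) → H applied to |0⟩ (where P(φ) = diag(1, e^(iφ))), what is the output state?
(0.8922 + 0.3101i)|0⟩ + (0.1078 - 0.3101i)|1⟩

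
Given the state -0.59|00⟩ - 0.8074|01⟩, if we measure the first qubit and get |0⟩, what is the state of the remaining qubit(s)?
-0.59|0⟩ - 0.8074|1⟩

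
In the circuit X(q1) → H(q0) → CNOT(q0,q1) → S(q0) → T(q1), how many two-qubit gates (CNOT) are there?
1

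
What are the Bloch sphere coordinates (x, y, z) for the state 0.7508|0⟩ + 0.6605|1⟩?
(0.9918, 0, 0.1274)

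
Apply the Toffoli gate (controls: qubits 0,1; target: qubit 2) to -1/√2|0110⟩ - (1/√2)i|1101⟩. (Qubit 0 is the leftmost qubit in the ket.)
-1/√2|0110⟩ - (1/√2)i|1111⟩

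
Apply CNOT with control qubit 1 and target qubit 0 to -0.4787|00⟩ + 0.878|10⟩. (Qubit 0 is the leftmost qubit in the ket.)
-0.4787|00⟩ + 0.878|10⟩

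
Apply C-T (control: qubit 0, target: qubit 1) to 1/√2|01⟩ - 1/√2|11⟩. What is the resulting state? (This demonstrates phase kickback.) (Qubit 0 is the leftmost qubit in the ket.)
1/√2|01⟩ + (-1/2 - (1/2)i)|11⟩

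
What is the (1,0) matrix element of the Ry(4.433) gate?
0.7987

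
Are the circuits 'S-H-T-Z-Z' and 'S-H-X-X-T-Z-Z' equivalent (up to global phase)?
Yes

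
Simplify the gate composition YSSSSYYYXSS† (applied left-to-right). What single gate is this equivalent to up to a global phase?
X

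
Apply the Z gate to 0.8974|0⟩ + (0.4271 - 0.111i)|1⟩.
0.8974|0⟩ + (-0.4271 + 0.111i)|1⟩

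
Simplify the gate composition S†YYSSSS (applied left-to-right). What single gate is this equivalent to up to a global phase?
S†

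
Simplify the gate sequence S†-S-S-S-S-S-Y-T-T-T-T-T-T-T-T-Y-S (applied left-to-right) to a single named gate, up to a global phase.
S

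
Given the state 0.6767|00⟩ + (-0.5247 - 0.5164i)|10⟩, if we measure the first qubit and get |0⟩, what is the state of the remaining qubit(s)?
|0⟩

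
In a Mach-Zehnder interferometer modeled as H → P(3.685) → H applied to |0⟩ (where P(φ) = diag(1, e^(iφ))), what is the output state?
(0.07202 - 0.2585i)|0⟩ + (0.928 + 0.2585i)|1⟩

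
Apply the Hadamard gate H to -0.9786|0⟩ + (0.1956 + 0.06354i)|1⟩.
(-0.5537 + 0.04493i)|0⟩ + (-0.8303 - 0.04493i)|1⟩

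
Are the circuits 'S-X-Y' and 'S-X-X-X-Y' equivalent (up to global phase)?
Yes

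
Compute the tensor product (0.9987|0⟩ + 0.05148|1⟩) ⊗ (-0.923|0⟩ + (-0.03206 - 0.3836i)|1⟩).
-0.9218|00⟩ + (-0.03202 - 0.3831i)|01⟩ - 0.04752|10⟩ + (-0.00165 - 0.01975i)|11⟩

amp(|b₁b₂…⟩) = product of the factor amplitudes for bits b₁, b₂, …; only kets whose every factor amplitude is nonzero survive.
|00⟩: (0.9987)(-0.923) = -0.9218
|01⟩: (0.9987)(-0.03206 - 0.3836i) = (-0.03202 - 0.3831i)
|10⟩: (0.05148)(-0.923) = -0.04752
|11⟩: (0.05148)(-0.03206 - 0.3836i) = (-0.00165 - 0.01975i)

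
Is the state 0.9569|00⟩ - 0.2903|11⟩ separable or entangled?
Entangled

Writing the state as a|00⟩ + b|01⟩ + c|10⟩ + d|11⟩, it is a product state iff ad − bc = 0.
Here (a, b, c, d) = (0.9569, 0, 0, -0.2903): ad − bc = (0.9569)(-0.2903) − (0)(0) = -0.2778 ≠ 0, so the state is entangled.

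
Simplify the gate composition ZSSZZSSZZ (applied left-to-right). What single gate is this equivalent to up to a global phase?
Z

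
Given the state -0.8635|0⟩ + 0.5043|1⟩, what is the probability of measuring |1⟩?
0.2543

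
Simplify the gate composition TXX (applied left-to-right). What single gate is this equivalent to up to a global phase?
T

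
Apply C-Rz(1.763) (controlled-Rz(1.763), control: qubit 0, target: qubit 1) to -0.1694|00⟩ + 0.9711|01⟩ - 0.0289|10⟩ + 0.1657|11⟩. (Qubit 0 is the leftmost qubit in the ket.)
-0.1694|00⟩ + 0.9711|01⟩ + (-0.01838 + 0.0223i)|10⟩ + (0.1054 + 0.1279i)|11⟩

C-Rz(1.763) leaves the control-|0⟩ kets |00⟩, |01⟩ unchanged and applies Rz(1.763) to qubit 1 on the control-|1⟩ pair (|10⟩, |11⟩).
Rz(1.763) = [[e^(−iθ/2), 0], [0, e^(iθ/2)]] with e^(±iθ/2) = cos(θ/2) ± i·sin(θ/2); θ = 1.763, cos(θ/2) ≈ 0.635994, sin(θ/2) ≈ 0.771694.
With a = amp(|10⟩) = -0.0289 and b = amp(|11⟩) = 0.1657:
new amp(|10⟩) = (0.635994 - 0.771694i)·a = (-0.01838 + 0.0223i)
new amp(|11⟩) = (0.635994 + 0.771694i)·b = (0.1054 + 0.1279i)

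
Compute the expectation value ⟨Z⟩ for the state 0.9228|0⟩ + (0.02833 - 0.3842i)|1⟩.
0.7031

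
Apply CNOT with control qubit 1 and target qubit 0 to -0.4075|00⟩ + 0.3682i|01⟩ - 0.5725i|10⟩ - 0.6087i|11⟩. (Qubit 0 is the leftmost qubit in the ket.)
-0.4075|00⟩ - 0.6087i|01⟩ - 0.5725i|10⟩ + 0.3682i|11⟩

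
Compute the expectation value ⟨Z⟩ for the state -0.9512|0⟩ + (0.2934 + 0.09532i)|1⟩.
0.8096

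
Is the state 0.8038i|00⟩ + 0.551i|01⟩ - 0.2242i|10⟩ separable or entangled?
Entangled

Writing the state as a|00⟩ + b|01⟩ + c|10⟩ + d|11⟩, it is a product state iff ad − bc = 0.
Here (a, b, c, d) = (0.8038i, 0.551i, -0.2242i, 0): ad − bc = (0.8038i)(0) − (0.551i)(-0.2242i) = -0.1235 ≠ 0, so the state is entangled.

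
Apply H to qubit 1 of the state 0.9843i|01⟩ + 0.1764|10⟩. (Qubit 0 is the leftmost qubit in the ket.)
0.696i|00⟩ - 0.696i|01⟩ + 0.1247|10⟩ + 0.1247|11⟩

H on qubit 1 mixes each pair of kets that differ only in qubit 1: amplitudes (a, b) of (|…0…⟩, |…1…⟩) become ((a + b)/√2, (a − b)/√2). Kets absent from the input have amplitude 0.
(|00⟩, |01⟩): (a, b) = (0, 0.9843i) → (0.696i, -0.696i)
(|10⟩, |11⟩): (a, b) = (0.1764, 0) → (0.1247, 0.1247)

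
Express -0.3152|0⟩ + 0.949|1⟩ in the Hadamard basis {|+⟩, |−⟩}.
0.4482|+⟩ - 0.8939|−⟩

With |ψ⟩ = α|0⟩ + β|1⟩, the Hadamard-basis coefficients are ⟨+|ψ⟩ = (α + β)/√2 and ⟨−|ψ⟩ = (α − β)/√2.
Here α = -0.3152, β = 0.949: (α + β)/√2 = 0.4482, (α − β)/√2 = -0.8939.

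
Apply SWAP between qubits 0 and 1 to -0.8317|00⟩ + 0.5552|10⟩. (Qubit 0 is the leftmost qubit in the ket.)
-0.8317|00⟩ + 0.5552|01⟩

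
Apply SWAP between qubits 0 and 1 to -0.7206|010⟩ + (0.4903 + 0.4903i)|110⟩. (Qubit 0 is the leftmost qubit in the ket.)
-0.7206|100⟩ + (0.4903 + 0.4903i)|110⟩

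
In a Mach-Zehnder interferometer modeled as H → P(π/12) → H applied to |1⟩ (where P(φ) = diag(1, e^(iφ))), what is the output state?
(0.01704 - 0.1294i)|0⟩ + (0.983 + 0.1294i)|1⟩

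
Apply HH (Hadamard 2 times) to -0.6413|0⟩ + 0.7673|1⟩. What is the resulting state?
-0.6413|0⟩ + 0.7673|1⟩

H² = I, so an even number of Hadamards cancels: H^2 = I and the state is unchanged.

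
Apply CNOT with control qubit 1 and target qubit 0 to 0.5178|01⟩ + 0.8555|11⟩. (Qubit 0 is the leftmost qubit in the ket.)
0.8555|01⟩ + 0.5178|11⟩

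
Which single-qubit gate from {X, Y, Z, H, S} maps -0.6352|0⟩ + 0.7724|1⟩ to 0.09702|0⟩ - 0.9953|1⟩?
H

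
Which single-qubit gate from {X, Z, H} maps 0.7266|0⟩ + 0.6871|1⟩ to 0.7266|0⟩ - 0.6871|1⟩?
Z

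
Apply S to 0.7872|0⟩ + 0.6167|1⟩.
0.7872|0⟩ + 0.6167i|1⟩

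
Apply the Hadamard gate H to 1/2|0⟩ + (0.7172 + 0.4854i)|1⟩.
(0.8607 + 0.3432i)|0⟩ + (-0.1536 - 0.3432i)|1⟩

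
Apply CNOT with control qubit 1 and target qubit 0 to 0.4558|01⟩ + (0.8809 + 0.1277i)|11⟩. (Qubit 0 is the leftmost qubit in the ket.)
(0.8809 + 0.1277i)|01⟩ + 0.4558|11⟩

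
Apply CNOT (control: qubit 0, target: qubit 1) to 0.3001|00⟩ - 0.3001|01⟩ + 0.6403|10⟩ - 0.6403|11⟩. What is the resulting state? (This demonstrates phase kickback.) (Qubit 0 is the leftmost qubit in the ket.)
0.3001|00⟩ - 0.3001|01⟩ - 0.6403|10⟩ + 0.6403|11⟩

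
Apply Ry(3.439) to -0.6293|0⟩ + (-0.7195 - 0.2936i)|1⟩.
(0.8048 + 0.2904i)|0⟩ + (-0.5158 + 0.0435i)|1⟩

Ry(3.439) = [[cos(θ/2), −sin(θ/2)], [sin(θ/2), cos(θ/2)]]; θ = 3.439, cos(θ/2) ≈ -0.148156, sin(θ/2) ≈ 0.988964.
With a = amp(|0⟩) = -0.6293 and b = amp(|1⟩) = (-0.7195 - 0.2936i):
new amp(|0⟩) = (-0.148156)·a + (-0.988964)·b = (0.8048 + 0.2904i)
new amp(|1⟩) = (0.988964)·a + (-0.148156)·b = (-0.5158 + 0.0435i)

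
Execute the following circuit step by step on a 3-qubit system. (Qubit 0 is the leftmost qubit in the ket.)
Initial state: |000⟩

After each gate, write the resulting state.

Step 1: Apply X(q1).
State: |010⟩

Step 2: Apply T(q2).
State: |010⟩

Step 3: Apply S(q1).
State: i|010⟩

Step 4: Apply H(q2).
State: (1/√2)i|010⟩ + (1/√2)i|011⟩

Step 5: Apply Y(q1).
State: 1/√2|000⟩ + 1/√2|001⟩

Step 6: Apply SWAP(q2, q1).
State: 1/√2|000⟩ + 1/√2|010⟩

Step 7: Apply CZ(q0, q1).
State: 1/√2|000⟩ + 1/√2|010⟩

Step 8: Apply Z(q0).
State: 1/√2|000⟩ + 1/√2|010⟩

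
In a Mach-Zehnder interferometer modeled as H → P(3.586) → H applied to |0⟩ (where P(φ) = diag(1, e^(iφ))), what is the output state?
(0.04857 - 0.215i)|0⟩ + (0.9514 + 0.215i)|1⟩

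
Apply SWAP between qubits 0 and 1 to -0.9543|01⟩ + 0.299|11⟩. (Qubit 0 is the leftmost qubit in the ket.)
-0.9543|10⟩ + 0.299|11⟩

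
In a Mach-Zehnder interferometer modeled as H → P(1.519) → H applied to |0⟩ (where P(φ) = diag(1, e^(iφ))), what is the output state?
(0.5259 + 0.4993i)|0⟩ + (0.4741 - 0.4993i)|1⟩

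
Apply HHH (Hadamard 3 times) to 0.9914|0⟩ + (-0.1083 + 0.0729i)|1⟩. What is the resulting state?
(0.6244 + 0.05155i)|0⟩ + (0.7776 - 0.05155i)|1⟩

H² = I, so H^3 = H: a single Hadamard. With (a, b) = (0.9914, (-0.1083 + 0.0729i)), H gives ((a + b)/√2, (a − b)/√2) = ((0.6244 + 0.05155i), (0.7776 - 0.05155i)).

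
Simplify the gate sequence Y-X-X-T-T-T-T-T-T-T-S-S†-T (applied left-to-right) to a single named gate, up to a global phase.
Y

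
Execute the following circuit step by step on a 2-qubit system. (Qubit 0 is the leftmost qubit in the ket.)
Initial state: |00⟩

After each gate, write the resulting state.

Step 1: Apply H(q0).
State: 1/√2|00⟩ + 1/√2|10⟩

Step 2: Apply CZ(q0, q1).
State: 1/√2|00⟩ + 1/√2|10⟩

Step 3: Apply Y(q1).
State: (1/√2)i|01⟩ + (1/√2)i|11⟩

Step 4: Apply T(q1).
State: (-1/2 + (1/2)i)|01⟩ + (-1/2 + (1/2)i)|11⟩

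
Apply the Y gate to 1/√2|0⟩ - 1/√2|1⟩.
(1/√2)i|0⟩ + (1/√2)i|1⟩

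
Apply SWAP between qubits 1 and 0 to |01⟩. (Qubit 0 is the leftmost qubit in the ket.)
|10⟩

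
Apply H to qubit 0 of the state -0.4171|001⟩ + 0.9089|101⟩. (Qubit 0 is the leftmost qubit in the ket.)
0.3478|001⟩ - 0.9376|101⟩

H on qubit 0 mixes each pair of kets that differ only in qubit 0: amplitudes (a, b) of (|…0…⟩, |…1…⟩) become ((a + b)/√2, (a − b)/√2). Kets absent from the input have amplitude 0.
(|001⟩, |101⟩): (a, b) = (-0.4171, 0.9089) → (0.3478, -0.9376)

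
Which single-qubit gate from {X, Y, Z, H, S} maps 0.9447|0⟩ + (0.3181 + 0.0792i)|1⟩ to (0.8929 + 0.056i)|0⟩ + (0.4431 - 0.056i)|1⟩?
H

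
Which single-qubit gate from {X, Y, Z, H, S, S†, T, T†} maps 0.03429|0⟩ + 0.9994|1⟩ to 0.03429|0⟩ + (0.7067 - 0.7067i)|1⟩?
T†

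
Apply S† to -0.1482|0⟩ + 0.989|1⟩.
-0.1482|0⟩ - 0.989i|1⟩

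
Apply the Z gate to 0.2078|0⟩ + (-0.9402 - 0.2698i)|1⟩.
0.2078|0⟩ + (0.9402 + 0.2698i)|1⟩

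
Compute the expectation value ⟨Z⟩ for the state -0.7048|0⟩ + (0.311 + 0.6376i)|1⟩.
-0.006512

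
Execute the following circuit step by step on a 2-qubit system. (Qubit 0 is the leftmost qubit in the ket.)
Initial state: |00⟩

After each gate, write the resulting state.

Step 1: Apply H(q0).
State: 1/√2|00⟩ + 1/√2|10⟩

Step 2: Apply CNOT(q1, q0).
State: 1/√2|00⟩ + 1/√2|10⟩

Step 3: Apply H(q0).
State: |00⟩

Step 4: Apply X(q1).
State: |01⟩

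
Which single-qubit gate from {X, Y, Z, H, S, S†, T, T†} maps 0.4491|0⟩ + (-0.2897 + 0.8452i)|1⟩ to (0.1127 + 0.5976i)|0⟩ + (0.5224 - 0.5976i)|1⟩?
H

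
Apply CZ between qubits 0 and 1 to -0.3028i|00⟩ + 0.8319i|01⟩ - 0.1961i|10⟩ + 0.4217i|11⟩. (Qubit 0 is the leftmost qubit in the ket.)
-0.3028i|00⟩ + 0.8319i|01⟩ - 0.1961i|10⟩ - 0.4217i|11⟩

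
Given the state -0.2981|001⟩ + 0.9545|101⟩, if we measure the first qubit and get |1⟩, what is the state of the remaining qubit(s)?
|01⟩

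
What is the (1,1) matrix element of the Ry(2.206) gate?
0.4509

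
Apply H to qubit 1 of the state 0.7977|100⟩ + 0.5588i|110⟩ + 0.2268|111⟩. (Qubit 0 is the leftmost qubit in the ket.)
(0.5641 + 0.3951i)|100⟩ + 0.1604|101⟩ + (0.5641 - 0.3951i)|110⟩ - 0.1604|111⟩

H on qubit 1 mixes each pair of kets that differ only in qubit 1: amplitudes (a, b) of (|…0…⟩, |…1…⟩) become ((a + b)/√2, (a − b)/√2). Kets absent from the input have amplitude 0.
(|100⟩, |110⟩): (a, b) = (0.7977, 0.5588i) → ((0.5641 + 0.3951i), (0.5641 - 0.3951i))
(|101⟩, |111⟩): (a, b) = (0, 0.2268) → (0.1604, -0.1604)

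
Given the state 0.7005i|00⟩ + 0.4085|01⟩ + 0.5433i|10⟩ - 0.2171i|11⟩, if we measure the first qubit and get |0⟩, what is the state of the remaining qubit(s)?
0.8638i|0⟩ + 0.5038|1⟩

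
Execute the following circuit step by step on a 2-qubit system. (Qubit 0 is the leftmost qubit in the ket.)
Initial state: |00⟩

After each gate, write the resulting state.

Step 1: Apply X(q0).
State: |10⟩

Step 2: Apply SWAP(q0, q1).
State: |01⟩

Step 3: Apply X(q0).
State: |11⟩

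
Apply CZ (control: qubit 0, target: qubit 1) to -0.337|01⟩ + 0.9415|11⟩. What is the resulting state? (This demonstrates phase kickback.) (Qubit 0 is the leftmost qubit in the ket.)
-0.337|01⟩ - 0.9415|11⟩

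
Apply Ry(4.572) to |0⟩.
-0.6558|0⟩ + 0.755|1⟩

Ry(4.572) = [[cos(θ/2), −sin(θ/2)], [sin(θ/2), cos(θ/2)]]; θ = 4.572, cos(θ/2) ≈ -0.655771, sin(θ/2) ≈ 0.75496.
With a = amp(|0⟩) = 1 and b = amp(|1⟩) = 0:
new amp(|0⟩) = (-0.655771)·a + (-0.75496)·b = -0.6558
new amp(|1⟩) = (0.75496)·a + (-0.655771)·b = 0.755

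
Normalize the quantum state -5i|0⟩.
-i|0⟩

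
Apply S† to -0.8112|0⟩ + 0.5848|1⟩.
-0.8112|0⟩ - 0.5848i|1⟩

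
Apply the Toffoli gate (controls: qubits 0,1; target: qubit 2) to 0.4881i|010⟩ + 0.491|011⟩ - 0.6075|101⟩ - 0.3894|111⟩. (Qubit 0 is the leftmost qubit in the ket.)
0.4881i|010⟩ + 0.491|011⟩ - 0.6075|101⟩ - 0.3894|110⟩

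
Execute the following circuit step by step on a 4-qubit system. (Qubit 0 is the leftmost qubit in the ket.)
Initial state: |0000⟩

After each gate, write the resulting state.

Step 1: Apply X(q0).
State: |1000⟩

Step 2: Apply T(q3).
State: |1000⟩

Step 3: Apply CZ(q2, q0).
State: |1000⟩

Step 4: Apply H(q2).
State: 1/√2|1000⟩ + 1/√2|1010⟩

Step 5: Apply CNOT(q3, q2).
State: 1/√2|1000⟩ + 1/√2|1010⟩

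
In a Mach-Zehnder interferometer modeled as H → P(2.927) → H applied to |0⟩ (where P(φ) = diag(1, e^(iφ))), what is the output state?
(0.01147 + 0.1065i)|0⟩ + (0.9885 - 0.1065i)|1⟩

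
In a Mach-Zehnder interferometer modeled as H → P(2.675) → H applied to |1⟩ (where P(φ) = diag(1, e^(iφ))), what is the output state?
(0.9466 - 0.2249i)|0⟩ + (0.05345 + 0.2249i)|1⟩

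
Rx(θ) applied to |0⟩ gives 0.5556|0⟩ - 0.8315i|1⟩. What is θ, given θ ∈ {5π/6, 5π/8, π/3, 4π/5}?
5π/8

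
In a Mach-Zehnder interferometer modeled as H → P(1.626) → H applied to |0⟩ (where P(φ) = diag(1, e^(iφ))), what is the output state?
(0.4724 + 0.4992i)|0⟩ + (0.5276 - 0.4992i)|1⟩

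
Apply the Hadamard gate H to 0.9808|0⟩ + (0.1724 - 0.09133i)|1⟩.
(0.8154 - 0.06458i)|0⟩ + (0.5716 + 0.06458i)|1⟩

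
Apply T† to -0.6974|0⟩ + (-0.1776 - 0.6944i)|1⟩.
-0.6974|0⟩ + (-0.6166 - 0.3654i)|1⟩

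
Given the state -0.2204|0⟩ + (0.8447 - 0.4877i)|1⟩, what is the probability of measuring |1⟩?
0.9514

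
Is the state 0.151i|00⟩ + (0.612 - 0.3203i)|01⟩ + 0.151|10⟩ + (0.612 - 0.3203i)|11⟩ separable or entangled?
Entangled

Writing the state as a|00⟩ + b|01⟩ + c|10⟩ + d|11⟩, it is a product state iff ad − bc = 0.
Here (a, b, c, d) = (0.151i, (0.612 - 0.3203i), 0.151, (0.612 - 0.3203i)): ad − bc = (0.151i)(0.612 - 0.3203i) − (0.612 - 0.3203i)(0.151) = (-0.04405 + 0.1408i) ≠ 0, so the state is entangled.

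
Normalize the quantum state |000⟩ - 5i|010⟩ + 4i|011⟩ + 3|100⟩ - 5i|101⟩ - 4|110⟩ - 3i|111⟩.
0.0995|000⟩ - 0.4975i|010⟩ + 0.398i|011⟩ + 0.2985|100⟩ - 0.4975i|101⟩ - 0.398|110⟩ - 0.2985i|111⟩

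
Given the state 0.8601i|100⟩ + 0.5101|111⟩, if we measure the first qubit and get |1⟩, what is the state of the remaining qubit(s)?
0.8601i|00⟩ + 0.5101|11⟩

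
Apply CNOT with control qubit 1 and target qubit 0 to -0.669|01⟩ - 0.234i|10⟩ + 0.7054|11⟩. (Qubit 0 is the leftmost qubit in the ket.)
0.7054|01⟩ - 0.234i|10⟩ - 0.669|11⟩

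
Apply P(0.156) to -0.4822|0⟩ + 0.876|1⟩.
-0.4822|0⟩ + (0.8654 + 0.1361i)|1⟩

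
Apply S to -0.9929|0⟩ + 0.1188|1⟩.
-0.9929|0⟩ + 0.1188i|1⟩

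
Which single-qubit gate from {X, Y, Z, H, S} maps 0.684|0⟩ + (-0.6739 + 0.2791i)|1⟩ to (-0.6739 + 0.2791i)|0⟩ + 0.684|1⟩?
X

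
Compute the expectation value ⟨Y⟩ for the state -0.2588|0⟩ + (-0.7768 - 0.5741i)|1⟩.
0.2972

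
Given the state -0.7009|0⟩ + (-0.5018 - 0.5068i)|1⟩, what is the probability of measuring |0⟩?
0.4913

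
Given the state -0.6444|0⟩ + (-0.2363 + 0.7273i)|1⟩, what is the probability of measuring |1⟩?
0.5848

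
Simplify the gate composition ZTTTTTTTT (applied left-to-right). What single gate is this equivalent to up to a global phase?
Z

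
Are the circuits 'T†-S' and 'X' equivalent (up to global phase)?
No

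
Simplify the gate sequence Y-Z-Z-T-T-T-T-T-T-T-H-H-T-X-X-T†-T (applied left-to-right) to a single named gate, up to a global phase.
Y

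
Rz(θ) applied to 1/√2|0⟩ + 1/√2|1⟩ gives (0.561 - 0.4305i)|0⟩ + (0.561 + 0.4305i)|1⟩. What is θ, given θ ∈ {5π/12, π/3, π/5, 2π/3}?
5π/12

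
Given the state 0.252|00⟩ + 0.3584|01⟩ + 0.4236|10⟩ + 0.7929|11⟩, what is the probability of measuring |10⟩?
0.1794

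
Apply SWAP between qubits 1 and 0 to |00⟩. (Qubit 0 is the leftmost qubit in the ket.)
|00⟩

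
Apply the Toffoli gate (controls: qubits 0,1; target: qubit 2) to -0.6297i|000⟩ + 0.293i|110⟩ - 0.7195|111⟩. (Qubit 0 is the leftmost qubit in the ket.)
-0.6297i|000⟩ - 0.7195|110⟩ + 0.293i|111⟩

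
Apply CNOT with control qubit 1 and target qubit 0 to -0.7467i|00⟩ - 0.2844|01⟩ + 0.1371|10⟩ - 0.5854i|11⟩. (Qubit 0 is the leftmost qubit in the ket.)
-0.7467i|00⟩ - 0.5854i|01⟩ + 0.1371|10⟩ - 0.2844|11⟩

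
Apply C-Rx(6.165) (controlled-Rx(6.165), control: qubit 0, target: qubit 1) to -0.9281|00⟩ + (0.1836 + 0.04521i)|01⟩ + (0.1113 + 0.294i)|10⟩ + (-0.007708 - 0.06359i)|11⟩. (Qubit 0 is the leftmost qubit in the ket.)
-0.9281|00⟩ + (0.1836 + 0.04521i)|01⟩ + (-0.1149 - 0.293i)|10⟩ + (0.02506 + 0.05691i)|11⟩

C-Rx(6.165) leaves the control-|0⟩ kets |00⟩, |01⟩ unchanged and applies Rx(6.165) to qubit 1 on the control-|1⟩ pair (|10⟩, |11⟩).
Rx(6.165) = [[cos(θ/2), −i·sin(θ/2)], [−i·sin(θ/2), cos(θ/2)]]; θ = 6.165, cos(θ/2) ≈ -0.998255, sin(θ/2) ≈ 0.0590583.
With a = amp(|10⟩) = (0.1113 + 0.294i) and b = amp(|11⟩) = (-0.007708 - 0.06359i):
new amp(|10⟩) = (-0.998255)·a + (-0.0590583i)·b = (-0.1149 - 0.293i)
new amp(|11⟩) = (-0.0590583i)·a + (-0.998255)·b = (0.02506 + 0.05691i)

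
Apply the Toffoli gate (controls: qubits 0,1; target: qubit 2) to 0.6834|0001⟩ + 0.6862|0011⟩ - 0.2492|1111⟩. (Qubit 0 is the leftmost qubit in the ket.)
0.6834|0001⟩ + 0.6862|0011⟩ - 0.2492|1101⟩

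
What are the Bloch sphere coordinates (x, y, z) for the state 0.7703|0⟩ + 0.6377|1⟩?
(0.9824, 0, 0.1867)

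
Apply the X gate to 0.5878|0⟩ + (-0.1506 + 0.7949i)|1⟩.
(-0.1506 + 0.7949i)|0⟩ + 0.5878|1⟩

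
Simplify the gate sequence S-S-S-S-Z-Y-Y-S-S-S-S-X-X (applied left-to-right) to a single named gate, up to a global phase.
Z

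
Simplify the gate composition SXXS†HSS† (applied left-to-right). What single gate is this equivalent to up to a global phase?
H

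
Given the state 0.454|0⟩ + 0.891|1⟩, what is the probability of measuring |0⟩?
0.2061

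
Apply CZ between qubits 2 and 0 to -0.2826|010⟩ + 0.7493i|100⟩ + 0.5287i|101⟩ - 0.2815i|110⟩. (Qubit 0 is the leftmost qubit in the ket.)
-0.2826|010⟩ + 0.7493i|100⟩ - 0.5287i|101⟩ - 0.2815i|110⟩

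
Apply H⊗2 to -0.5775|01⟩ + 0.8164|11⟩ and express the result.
0.1195|00⟩ - 0.1195|01⟩ - 0.697|10⟩ + 0.697|11⟩

H⊗2 gives amp(|y⟩) = (1/2) Σ_x (−1)^(x·y) amp(|x⟩), where x·y is the number of positions in which both x and y have a 1.
|00⟩: (-0.5775 + 0.8164)/2 = 0.1195
|01⟩: (0.5775 - 0.8164)/2 = -0.1195
|10⟩: (-0.5775 - 0.8164)/2 = -0.697
|11⟩: (0.5775 + 0.8164)/2 = 0.697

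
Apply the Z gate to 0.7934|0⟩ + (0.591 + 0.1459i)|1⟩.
0.7934|0⟩ + (-0.591 - 0.1459i)|1⟩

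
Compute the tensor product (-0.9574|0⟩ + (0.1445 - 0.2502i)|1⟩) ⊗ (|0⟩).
-0.9574|00⟩ + (0.1445 - 0.2502i)|10⟩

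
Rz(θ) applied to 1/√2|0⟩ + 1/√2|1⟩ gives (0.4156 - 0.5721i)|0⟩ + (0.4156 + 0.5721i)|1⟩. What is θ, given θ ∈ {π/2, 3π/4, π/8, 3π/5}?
3π/5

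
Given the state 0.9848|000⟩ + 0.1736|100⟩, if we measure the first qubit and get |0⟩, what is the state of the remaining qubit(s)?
|00⟩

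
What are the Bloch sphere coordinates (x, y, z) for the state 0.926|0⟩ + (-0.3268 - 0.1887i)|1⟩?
(-0.6052, -0.3495, 0.7151)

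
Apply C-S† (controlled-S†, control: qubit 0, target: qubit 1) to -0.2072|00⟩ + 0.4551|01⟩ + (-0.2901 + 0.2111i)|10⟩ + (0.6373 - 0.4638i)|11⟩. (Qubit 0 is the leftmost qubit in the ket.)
-0.2072|00⟩ + 0.4551|01⟩ + (-0.2901 + 0.2111i)|10⟩ + (-0.4638 - 0.6373i)|11⟩

C-S† leaves the control-|0⟩ kets |00⟩, |01⟩ unchanged and applies S† to qubit 1 on the control-|1⟩ pair (|10⟩, |11⟩).
S† = [[1, 0], [0, -i]].
With a = amp(|10⟩) = (-0.2901 + 0.2111i) and b = amp(|11⟩) = (0.6373 - 0.4638i):
new amp(|10⟩) = (1)·a = (-0.2901 + 0.2111i)
new amp(|11⟩) = (-i)·b = (-0.4638 - 0.6373i)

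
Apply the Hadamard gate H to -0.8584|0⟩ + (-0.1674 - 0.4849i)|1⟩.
(-0.7254 - 0.3429i)|0⟩ + (-0.4886 + 0.3429i)|1⟩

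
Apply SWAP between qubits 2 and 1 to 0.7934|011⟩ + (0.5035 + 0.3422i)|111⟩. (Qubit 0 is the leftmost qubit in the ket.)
0.7934|011⟩ + (0.5035 + 0.3422i)|111⟩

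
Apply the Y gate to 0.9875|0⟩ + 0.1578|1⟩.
-0.1578i|0⟩ + 0.9875i|1⟩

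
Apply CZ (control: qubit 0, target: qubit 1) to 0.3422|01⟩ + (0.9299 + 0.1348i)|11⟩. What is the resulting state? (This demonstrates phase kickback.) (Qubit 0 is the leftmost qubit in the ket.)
0.3422|01⟩ + (-0.9299 - 0.1348i)|11⟩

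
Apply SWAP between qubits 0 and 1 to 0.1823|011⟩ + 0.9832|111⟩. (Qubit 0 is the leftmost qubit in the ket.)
0.1823|101⟩ + 0.9832|111⟩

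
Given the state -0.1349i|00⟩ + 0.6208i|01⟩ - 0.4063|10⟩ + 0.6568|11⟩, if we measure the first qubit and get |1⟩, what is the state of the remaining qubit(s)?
-0.5261|0⟩ + 0.8504|1⟩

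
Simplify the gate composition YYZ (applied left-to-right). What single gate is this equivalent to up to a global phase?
Z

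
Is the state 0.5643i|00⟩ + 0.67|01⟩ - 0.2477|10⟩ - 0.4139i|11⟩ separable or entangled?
Entangled

Writing the state as a|00⟩ + b|01⟩ + c|10⟩ + d|11⟩, it is a product state iff ad − bc = 0.
Here (a, b, c, d) = (0.5643i, 0.67, -0.2477, -0.4139i): ad − bc = (0.5643i)(-0.4139i) − (0.67)(-0.2477) = 0.3995 ≠ 0, so the state is entangled.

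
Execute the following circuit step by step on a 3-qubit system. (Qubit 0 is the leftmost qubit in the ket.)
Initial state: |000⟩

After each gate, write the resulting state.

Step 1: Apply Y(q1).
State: i|010⟩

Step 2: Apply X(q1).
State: i|000⟩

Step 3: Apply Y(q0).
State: -|100⟩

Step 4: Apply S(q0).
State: -i|100⟩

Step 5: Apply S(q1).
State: -i|100⟩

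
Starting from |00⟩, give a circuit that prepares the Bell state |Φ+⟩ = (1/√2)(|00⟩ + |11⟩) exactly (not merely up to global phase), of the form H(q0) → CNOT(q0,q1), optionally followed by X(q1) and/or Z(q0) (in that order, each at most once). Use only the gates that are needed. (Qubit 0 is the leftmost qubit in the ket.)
H(q0) → CNOT(q0,q1)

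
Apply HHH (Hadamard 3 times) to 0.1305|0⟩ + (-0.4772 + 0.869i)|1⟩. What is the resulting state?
(-0.2452 + 0.6145i)|0⟩ + (0.4297 - 0.6145i)|1⟩

H² = I, so H^3 = H: a single Hadamard. With (a, b) = (0.1305, (-0.4772 + 0.869i)), H gives ((a + b)/√2, (a − b)/√2) = ((-0.2452 + 0.6145i), (0.4297 - 0.6145i)).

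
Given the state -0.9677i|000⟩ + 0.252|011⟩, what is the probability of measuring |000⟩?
0.9364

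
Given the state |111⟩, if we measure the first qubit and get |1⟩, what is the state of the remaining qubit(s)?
|11⟩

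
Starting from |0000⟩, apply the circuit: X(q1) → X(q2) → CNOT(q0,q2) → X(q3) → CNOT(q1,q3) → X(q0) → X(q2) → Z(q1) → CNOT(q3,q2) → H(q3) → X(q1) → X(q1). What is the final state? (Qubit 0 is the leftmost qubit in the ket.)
-1/√2|1100⟩ - 1/√2|1101⟩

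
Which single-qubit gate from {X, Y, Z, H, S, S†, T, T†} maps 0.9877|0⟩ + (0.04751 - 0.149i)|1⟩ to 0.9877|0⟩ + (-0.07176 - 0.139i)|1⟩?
T†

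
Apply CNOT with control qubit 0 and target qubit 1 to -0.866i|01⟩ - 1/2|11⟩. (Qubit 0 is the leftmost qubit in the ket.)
-0.866i|01⟩ - 1/2|10⟩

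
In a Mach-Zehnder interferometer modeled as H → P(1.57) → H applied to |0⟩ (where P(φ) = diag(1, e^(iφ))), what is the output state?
(0.5004 + 0.5i)|0⟩ + (0.4996 - 0.5i)|1⟩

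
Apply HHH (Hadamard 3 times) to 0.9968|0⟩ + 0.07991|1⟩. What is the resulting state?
0.7613|0⟩ + 0.6483|1⟩

H² = I, so H^3 = H: a single Hadamard. With (a, b) = (0.9968, 0.07991), H gives ((a + b)/√2, (a − b)/√2) = (0.7613, 0.6483).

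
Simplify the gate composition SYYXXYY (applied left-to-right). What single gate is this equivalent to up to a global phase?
S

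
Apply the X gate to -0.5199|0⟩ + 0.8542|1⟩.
0.8542|0⟩ - 0.5199|1⟩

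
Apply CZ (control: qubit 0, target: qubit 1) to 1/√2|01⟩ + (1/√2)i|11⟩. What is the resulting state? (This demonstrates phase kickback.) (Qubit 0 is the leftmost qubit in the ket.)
1/√2|01⟩ - (1/√2)i|11⟩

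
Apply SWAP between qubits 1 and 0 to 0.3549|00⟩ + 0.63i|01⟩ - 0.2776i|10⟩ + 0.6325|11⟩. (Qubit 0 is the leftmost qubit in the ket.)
0.3549|00⟩ - 0.2776i|01⟩ + 0.63i|10⟩ + 0.6325|11⟩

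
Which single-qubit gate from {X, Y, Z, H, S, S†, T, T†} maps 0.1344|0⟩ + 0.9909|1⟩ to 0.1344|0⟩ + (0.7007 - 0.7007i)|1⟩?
T†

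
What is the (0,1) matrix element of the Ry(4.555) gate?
-0.7605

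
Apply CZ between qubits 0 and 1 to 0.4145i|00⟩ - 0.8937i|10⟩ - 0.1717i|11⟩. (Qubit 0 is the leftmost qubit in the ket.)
0.4145i|00⟩ - 0.8937i|10⟩ + 0.1717i|11⟩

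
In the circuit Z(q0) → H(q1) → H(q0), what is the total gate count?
3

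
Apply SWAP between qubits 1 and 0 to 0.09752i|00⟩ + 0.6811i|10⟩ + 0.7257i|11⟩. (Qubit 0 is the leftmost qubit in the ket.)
0.09752i|00⟩ + 0.6811i|01⟩ + 0.7257i|11⟩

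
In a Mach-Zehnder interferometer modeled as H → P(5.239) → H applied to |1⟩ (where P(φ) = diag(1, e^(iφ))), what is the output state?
(0.2487 + 0.4323i)|0⟩ + (0.7513 - 0.4323i)|1⟩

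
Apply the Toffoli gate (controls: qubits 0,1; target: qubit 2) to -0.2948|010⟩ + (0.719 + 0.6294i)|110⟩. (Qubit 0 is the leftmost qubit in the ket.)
-0.2948|010⟩ + (0.719 + 0.6294i)|111⟩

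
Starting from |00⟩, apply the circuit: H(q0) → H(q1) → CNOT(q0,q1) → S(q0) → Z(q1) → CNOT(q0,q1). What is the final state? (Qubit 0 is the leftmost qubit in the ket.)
1/2|00⟩ - 1/2|01⟩ - (1/2)i|10⟩ + (1/2)i|11⟩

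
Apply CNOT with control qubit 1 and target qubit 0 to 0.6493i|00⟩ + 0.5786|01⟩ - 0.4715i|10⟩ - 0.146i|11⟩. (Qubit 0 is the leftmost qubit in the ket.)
0.6493i|00⟩ - 0.146i|01⟩ - 0.4715i|10⟩ + 0.5786|11⟩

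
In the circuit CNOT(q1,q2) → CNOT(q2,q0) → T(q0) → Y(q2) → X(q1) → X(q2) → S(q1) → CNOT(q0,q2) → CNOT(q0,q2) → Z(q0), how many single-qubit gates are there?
6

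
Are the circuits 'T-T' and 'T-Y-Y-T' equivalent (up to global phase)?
Yes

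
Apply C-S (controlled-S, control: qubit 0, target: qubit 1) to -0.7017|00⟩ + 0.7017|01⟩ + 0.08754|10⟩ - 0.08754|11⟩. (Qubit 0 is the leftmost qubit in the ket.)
-0.7017|00⟩ + 0.7017|01⟩ + 0.08754|10⟩ - 0.08754i|11⟩

C-S leaves the control-|0⟩ kets |00⟩, |01⟩ unchanged and applies S to qubit 1 on the control-|1⟩ pair (|10⟩, |11⟩).
S = [[1, 0], [0, i]].
With a = amp(|10⟩) = 0.08754 and b = amp(|11⟩) = -0.08754:
new amp(|10⟩) = (1)·a = 0.08754
new amp(|11⟩) = (i)·b = -0.08754i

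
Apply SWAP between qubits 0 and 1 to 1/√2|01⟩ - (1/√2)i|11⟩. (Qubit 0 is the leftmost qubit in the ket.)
1/√2|10⟩ - (1/√2)i|11⟩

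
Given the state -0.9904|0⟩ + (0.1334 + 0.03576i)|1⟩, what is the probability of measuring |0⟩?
0.9809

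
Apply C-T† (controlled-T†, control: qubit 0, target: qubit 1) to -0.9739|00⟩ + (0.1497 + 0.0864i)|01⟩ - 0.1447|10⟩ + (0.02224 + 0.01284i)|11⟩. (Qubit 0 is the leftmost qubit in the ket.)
-0.9739|00⟩ + (0.1497 + 0.0864i)|01⟩ - 0.1447|10⟩ + (0.02481 - 0.006647i)|11⟩

C-T† leaves the control-|0⟩ kets |00⟩, |01⟩ unchanged and applies T† to qubit 1 on the control-|1⟩ pair (|10⟩, |11⟩).
T† = [[1, 0], [0, (1/√2 - (1/√2)i)]].
With a = amp(|10⟩) = -0.1447 and b = amp(|11⟩) = (0.02224 + 0.01284i):
new amp(|10⟩) = (1)·a = -0.1447
new amp(|11⟩) = (1/√2 - (1/√2)i)·b = (0.02481 - 0.006647i)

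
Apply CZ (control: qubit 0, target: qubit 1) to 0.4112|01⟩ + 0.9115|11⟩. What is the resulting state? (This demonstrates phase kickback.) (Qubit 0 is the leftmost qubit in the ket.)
0.4112|01⟩ - 0.9115|11⟩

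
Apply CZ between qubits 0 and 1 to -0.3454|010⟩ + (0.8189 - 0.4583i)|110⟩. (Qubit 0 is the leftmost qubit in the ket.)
-0.3454|010⟩ + (-0.8189 + 0.4583i)|110⟩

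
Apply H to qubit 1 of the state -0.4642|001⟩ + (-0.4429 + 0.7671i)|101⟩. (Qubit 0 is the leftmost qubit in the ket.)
-0.3282|001⟩ - 0.3282|011⟩ + (-0.3132 + 0.5424i)|101⟩ + (-0.3132 + 0.5424i)|111⟩

H on qubit 1 mixes each pair of kets that differ only in qubit 1: amplitudes (a, b) of (|…0…⟩, |…1…⟩) become ((a + b)/√2, (a − b)/√2). Kets absent from the input have amplitude 0.
(|001⟩, |011⟩): (a, b) = (-0.4642, 0) → (-0.3282, -0.3282)
(|101⟩, |111⟩): (a, b) = ((-0.4429 + 0.7671i), 0) → ((-0.3132 + 0.5424i), (-0.3132 + 0.5424i))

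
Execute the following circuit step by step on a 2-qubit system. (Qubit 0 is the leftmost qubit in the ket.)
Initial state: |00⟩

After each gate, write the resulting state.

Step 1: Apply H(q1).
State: 1/√2|00⟩ + 1/√2|01⟩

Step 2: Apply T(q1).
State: 1/√2|00⟩ + (1/2 + (1/2)i)|01⟩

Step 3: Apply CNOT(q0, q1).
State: 1/√2|00⟩ + (1/2 + (1/2)i)|01⟩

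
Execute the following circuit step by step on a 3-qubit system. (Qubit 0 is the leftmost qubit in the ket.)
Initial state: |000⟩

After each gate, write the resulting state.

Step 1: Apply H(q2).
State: 1/√2|000⟩ + 1/√2|001⟩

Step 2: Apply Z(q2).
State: 1/√2|000⟩ - 1/√2|001⟩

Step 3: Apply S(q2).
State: 1/√2|000⟩ - (1/√2)i|001⟩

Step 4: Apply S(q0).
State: 1/√2|000⟩ - (1/√2)i|001⟩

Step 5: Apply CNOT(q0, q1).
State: 1/√2|000⟩ - (1/√2)i|001⟩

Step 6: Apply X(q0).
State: 1/√2|100⟩ - (1/√2)i|101⟩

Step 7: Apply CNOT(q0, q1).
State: 1/√2|110⟩ - (1/√2)i|111⟩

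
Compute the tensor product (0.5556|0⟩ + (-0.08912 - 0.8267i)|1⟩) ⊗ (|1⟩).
0.5556|01⟩ + (-0.08912 - 0.8267i)|11⟩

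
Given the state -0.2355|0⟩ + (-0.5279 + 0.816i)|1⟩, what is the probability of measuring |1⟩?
0.9445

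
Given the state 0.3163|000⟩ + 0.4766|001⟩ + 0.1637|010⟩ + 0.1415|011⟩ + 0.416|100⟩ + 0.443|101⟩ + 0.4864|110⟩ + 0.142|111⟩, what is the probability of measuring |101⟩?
0.1962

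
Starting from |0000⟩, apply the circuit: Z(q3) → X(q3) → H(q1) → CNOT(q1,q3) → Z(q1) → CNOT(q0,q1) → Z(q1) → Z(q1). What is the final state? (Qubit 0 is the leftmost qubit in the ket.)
1/√2|0001⟩ - 1/√2|0100⟩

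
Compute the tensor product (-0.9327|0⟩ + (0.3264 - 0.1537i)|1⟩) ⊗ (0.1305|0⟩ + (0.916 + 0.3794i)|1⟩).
-0.1217|00⟩ + (-0.8544 - 0.3539i)|01⟩ + (0.0426 - 0.02006i)|10⟩ + (0.3573 - 0.01695i)|11⟩

amp(|b₁b₂…⟩) = product of the factor amplitudes for bits b₁, b₂, …; only kets whose every factor amplitude is nonzero survive.
|00⟩: (-0.9327)(0.1305) = -0.1217
|01⟩: (-0.9327)(0.916 + 0.3794i) = (-0.8544 - 0.3539i)
|10⟩: (0.3264 - 0.1537i)(0.1305) = (0.0426 - 0.02006i)
|11⟩: (0.3264 - 0.1537i)(0.916 + 0.3794i) = (0.3573 - 0.01695i)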